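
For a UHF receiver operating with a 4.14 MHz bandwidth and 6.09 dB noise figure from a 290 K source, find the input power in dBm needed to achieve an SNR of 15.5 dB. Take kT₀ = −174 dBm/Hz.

−86.2 dBm

Sensitivity = −174 + 10 log₁₀(B) + NF + SNR_min
= −174 + 66.17 + 6.09 + 15.5
= −86.24 dBm → −86.2 dBm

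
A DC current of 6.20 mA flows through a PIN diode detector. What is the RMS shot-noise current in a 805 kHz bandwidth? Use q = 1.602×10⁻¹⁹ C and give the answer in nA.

40.0 nA

I_n = √(2qI·B)
2qI·B = 2 × 1.602×10⁻¹⁹ × 6.20×10⁻³ × 8.05×10⁵ = 1.60×10⁻¹⁵ A²
I_n = √(1.60×10⁻¹⁵) = 4.00×10⁻⁸ A = 40.0 nA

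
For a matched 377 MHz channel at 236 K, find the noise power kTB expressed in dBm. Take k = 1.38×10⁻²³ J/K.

−89.1 dBm

P_n = kTB = 1.38×10⁻²³ × 236 × 3.77×10⁸ = 1.23×10⁻¹² W
In dBm: 10 log₁₀(1.23×10⁻¹² / 10⁻³) = −89.1 dBm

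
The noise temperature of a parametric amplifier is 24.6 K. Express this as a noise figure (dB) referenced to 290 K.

F = 1 + T_e/T₀ = 1 + 24.6/290 = 1.08483
NF = 10 log₁₀(1.08483) = 0.354 dB

0.354 dB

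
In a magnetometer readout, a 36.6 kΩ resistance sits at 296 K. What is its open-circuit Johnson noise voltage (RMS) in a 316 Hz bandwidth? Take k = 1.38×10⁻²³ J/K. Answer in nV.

V_n = √(4kTRB)
4kTRB = 4 × 1.38×10⁻²³ × 296 × 3.66×10⁴ × 3.16×10² = 1.89×10⁻¹³ V²
V_n = √(1.89×10⁻¹³) = 4.35×10⁻⁷ V = 435 nV

435 nV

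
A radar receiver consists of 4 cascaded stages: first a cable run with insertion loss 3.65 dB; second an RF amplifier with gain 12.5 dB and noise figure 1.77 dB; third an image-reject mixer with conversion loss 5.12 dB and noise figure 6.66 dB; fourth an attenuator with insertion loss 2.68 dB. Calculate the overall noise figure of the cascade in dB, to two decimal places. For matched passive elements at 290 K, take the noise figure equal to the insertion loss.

Convert to linear (a loss of L dB is a gain of −L dB): F_i = 10^(NF_i/10), G_i = 10^(G_i,dB/10)
  Stage 1: F_1 = 10^(3.65/10) = 2.317, G_1 = 10^(−3.65/10) = 0.4315
  Stage 2: F_2 = 10^(1.77/10) = 1.503, G_2 = 10^(12.5/10) = 17.78
  Stage 3: F_3 = 10^(6.66/10) = 4.634, G_3 = 10^(−5.12/10) = 0.3076
  Stage 4: F_4 = 10^(2.68/10) = 1.854, G_4 = 10^(−2.68/10) = 0.5395
Friis cascade:
  F = 2.317 + (1.503 − 1)/0.4315 + (4.634 − 1)/7.674 + (1.854 − 1)/2.360 = 4.319
NF = 10 log₁₀(4.319) = 6.35 dB

6.35 dB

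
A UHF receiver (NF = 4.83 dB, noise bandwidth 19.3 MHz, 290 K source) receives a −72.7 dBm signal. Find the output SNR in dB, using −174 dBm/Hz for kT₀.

Noise floor: N = −174 + 10 log₁₀(B) + NF
10 log₁₀(1.93×10⁷) = 72.86 dB
N = −174 + 72.86 + 4.83 = −96.31 dBm
SNR = P_sig − N = −72.7 − (−96.31) = 23.61 dB → 23.6 dB

23.6 dB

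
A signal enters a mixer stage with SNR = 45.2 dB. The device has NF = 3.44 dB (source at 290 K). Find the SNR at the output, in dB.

41.76 dB

By definition F = SNR_in/SNR_out, so in dB: SNR_out = SNR_in − NF
SNR_out = 45.2 − 3.44 = 41.76 dB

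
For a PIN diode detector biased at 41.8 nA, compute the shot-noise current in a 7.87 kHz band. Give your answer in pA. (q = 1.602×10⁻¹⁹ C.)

I_n = √(2qI·B)
2qI·B = 2 × 1.602×10⁻¹⁹ × 4.18×10⁻⁸ × 7.87×10³ = 1.05×10⁻²² A²
I_n = √(1.05×10⁻²²) = 1.03×10⁻¹¹ A = 10.3 pA

10.3 pA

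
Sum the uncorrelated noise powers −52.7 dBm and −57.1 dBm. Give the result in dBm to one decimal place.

Convert to linear, add, convert back:
P₁ = 5.37×10⁻⁹ W, P₂ = 1.95×10⁻⁹ W
P_tot = 7.32×10⁻⁹ W → 10 log₁₀(P_tot / 10⁻³) = −51.4 dBm

−51.4 dBm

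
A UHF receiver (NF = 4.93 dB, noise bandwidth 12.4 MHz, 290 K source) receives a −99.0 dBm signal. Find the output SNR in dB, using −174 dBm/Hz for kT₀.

Noise floor: N = −174 + 10 log₁₀(B) + NF
10 log₁₀(1.24×10⁷) = 70.93 dB
N = −174 + 70.93 + 4.93 = −98.14 dBm
SNR = P_sig − N = −99.0 − (−98.14) = −0.86 dB → −0.9 dB

−0.9 dB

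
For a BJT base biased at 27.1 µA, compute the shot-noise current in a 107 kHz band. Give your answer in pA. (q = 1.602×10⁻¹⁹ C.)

964 pA

I_n = √(2qI·B)
2qI·B = 2 × 1.602×10⁻¹⁹ × 2.71×10⁻⁵ × 1.07×10⁵ = 9.29×10⁻¹⁹ A²
I_n = √(9.29×10⁻¹⁹) = 9.64×10⁻¹⁰ A = 964 pA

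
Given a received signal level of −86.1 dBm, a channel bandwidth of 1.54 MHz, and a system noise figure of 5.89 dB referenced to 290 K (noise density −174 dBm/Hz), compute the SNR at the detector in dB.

Noise floor: N = −174 + 10 log₁₀(B) + NF
10 log₁₀(1.54×10⁶) = 61.88 dB
N = −174 + 61.88 + 5.89 = −106.23 dBm
SNR = P_sig − N = −86.1 − (−106.23) = 20.13 dB → 20.1 dB

20.1 dB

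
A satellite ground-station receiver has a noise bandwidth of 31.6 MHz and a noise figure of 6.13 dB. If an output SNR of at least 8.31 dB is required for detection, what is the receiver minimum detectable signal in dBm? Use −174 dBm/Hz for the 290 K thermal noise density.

Sensitivity = −174 + 10 log₁₀(B) + NF + SNR_min
= −174 + 75 + 6.13 + 8.31
= −84.56 dBm → −84.6 dBm

−84.6 dBm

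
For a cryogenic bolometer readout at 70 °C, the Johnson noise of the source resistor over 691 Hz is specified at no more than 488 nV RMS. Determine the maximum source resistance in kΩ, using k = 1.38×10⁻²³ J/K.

18.2 kΩ

T = 70 °C + 273.15 = 343.15 K
Johnson–Nyquist: V_n = √(4kTRB) ⇒ R = V_n² / (4kTB)
4kTB = 4 × 1.38×10⁻²³ × 343.15 × 6.91×10² = 1.31×10⁻¹⁷
R = (4.88×10⁻⁷)² / 1.31×10⁻¹⁷ = 1.82×10⁴ Ω = 18.2 kΩ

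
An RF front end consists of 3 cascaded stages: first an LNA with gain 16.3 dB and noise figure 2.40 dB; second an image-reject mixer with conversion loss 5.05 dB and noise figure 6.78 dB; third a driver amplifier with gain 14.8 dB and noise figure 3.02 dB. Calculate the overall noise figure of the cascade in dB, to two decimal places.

Convert to linear (a loss of L dB is a gain of −L dB): F_i = 10^(NF_i/10), G_i = 10^(G_i,dB/10)
  Stage 1: F_1 = 10^(2.40/10) = 1.738, G_1 = 10^(16.3/10) = 42.66
  Stage 2: F_2 = 10^(6.78/10) = 4.764, G_2 = 10^(−5.05/10) = 0.3126
  Stage 3: F_3 = 10^(3.02/10) = 2.004, G_3 = 10^(14.8/10) = 30.20
Friis cascade:
  F = 1.738 + (4.764 − 1)/42.66 + (2.004 − 1)/13.34 = 1.901
NF = 10 log₁₀(1.901) = 2.79 dB

2.79 dB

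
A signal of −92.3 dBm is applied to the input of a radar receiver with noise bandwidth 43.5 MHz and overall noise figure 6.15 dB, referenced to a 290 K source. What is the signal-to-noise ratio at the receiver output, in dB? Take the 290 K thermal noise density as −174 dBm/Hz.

Noise floor: N = −174 + 10 log₁₀(B) + NF
10 log₁₀(4.35×10⁷) = 76.38 dB
N = −174 + 76.38 + 6.15 = −91.47 dBm
SNR = P_sig − N = −92.3 − (−91.47) = −0.83 dB → −0.8 dB

−0.8 dB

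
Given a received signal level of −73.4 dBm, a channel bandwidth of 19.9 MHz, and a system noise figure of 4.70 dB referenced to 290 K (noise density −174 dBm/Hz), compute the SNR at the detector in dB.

Noise floor: N = −174 + 10 log₁₀(B) + NF
10 log₁₀(1.99×10⁷) = 72.99 dB
N = −174 + 72.99 + 4.70 = −96.31 dBm
SNR = P_sig − N = −73.4 − (−96.31) = 22.91 dB → 22.9 dB

22.9 dB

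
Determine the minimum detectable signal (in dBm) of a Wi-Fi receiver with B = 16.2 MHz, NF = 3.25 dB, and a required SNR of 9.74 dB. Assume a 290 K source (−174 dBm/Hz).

−88.9 dBm

Sensitivity = −174 + 10 log₁₀(B) + NF + SNR_min
= −174 + 72.1 + 3.25 + 9.74
= −88.91 dBm → −88.9 dBm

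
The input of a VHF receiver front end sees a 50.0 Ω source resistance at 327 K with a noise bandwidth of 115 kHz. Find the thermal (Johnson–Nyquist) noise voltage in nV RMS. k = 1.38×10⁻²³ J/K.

322 nV

V_n = √(4kTRB)
4kTRB = 4 × 1.38×10⁻²³ × 327 × 5.00×10¹ × 1.15×10⁵ = 1.04×10⁻¹³ V²
V_n = √(1.04×10⁻¹³) = 3.22×10⁻⁷ V = 322 nV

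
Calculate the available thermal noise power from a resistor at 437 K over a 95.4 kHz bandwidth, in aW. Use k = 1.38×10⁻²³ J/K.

575 aW

P_n = kTB = 1.38×10⁻²³ × 437 × 9.54×10⁴ = 5.75×10⁻¹⁶ W = 575 aW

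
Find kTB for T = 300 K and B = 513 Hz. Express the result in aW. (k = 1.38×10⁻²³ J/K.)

P_n = kTB = 1.38×10⁻²³ × 300 × 5.13×10² = 2.12×10⁻¹⁸ W = 2.12 aW

2.12 aW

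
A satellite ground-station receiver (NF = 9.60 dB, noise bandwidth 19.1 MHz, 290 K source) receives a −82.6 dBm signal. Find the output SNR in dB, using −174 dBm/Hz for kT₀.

Noise floor: N = −174 + 10 log₁₀(B) + NF
10 log₁₀(1.91×10⁷) = 72.81 dB
N = −174 + 72.81 + 9.60 = −91.59 dBm
SNR = P_sig − N = −82.6 − (−91.59) = 8.99 dB → 9.0 dB

9.0 dB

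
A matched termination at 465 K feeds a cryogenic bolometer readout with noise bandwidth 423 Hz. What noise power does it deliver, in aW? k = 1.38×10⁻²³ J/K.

P_n = kTB = 1.38×10⁻²³ × 465 × 4.23×10² = 2.71×10⁻¹⁸ W = 2.71 aW

2.71 aW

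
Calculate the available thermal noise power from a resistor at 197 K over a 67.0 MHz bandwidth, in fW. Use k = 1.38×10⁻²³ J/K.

P_n = kTB = 1.38×10⁻²³ × 197 × 6.70×10⁷ = 1.82×10⁻¹³ W = 182 fW

182 fW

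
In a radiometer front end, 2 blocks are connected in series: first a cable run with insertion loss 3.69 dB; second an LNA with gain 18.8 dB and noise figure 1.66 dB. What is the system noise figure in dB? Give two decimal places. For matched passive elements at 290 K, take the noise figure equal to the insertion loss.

Convert to linear (a loss of L dB is a gain of −L dB): F_i = 10^(NF_i/10), G_i = 10^(G_i,dB/10)
  Stage 1: F_1 = 10^(3.69/10) = 2.339, G_1 = 10^(−3.69/10) = 0.4276
  Stage 2: F_2 = 10^(1.66/10) = 1.466, G_2 = 10^(18.8/10) = 75.86
Friis cascade:
  F = 2.339 + (1.466 − 1)/0.4276 = 3.428
NF = 10 log₁₀(3.428) = 5.35 dB

5.35 dB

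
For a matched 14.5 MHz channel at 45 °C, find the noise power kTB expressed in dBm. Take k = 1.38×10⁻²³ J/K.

−102.0 dBm

T = 45 °C + 273.15 = 318.15 K
P_n = kTB = 1.38×10⁻²³ × 318.15 × 1.45×10⁷ = 6.37×10⁻¹⁴ W
In dBm: 10 log₁₀(6.37×10⁻¹⁴ / 10⁻³) = −102.0 dBm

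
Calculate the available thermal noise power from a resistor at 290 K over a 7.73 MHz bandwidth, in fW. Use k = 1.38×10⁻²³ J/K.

30.9 fW

P_n = kTB = 1.38×10⁻²³ × 290 × 7.73×10⁶ = 3.09×10⁻¹⁴ W = 30.9 fW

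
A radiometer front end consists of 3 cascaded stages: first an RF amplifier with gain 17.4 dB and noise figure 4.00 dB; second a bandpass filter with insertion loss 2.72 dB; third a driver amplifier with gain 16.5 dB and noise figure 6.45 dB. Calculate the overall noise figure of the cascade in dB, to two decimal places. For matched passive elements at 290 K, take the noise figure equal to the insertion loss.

4.22 dB

Convert to linear (a loss of L dB is a gain of −L dB): F_i = 10^(NF_i/10), G_i = 10^(G_i,dB/10)
  Stage 1: F_1 = 10^(4.00/10) = 2.512, G_1 = 10^(17.4/10) = 54.95
  Stage 2: F_2 = 10^(2.72/10) = 1.871, G_2 = 10^(−2.72/10) = 0.5346
  Stage 3: F_3 = 10^(6.45/10) = 4.416, G_3 = 10^(16.5/10) = 44.67
Friis cascade:
  F = 2.512 + (1.871 − 1)/54.95 + (4.416 − 1)/29.38 = 2.644
NF = 10 log₁₀(2.644) = 4.22 dB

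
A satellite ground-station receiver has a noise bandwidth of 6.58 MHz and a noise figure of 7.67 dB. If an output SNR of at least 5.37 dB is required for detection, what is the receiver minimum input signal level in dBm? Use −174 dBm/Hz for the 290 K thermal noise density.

−92.8 dBm

Sensitivity = −174 + 10 log₁₀(B) + NF + SNR_min
= −174 + 68.18 + 7.67 + 5.37
= −92.78 dBm → −92.8 dBm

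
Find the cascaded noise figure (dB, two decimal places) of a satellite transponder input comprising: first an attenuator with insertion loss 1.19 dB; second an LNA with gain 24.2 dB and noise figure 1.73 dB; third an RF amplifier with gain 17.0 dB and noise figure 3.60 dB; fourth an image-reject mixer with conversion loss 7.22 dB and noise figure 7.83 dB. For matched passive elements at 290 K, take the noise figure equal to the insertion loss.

2.94 dB

Convert to linear (a loss of L dB is a gain of −L dB): F_i = 10^(NF_i/10), G_i = 10^(G_i,dB/10)
  Stage 1: F_1 = 10^(1.19/10) = 1.315, G_1 = 10^(−1.19/10) = 0.7603
  Stage 2: F_2 = 10^(1.73/10) = 1.489, G_2 = 10^(24.2/10) = 263.0
  Stage 3: F_3 = 10^(3.60/10) = 2.291, G_3 = 10^(17.0/10) = 50.12
  Stage 4: F_4 = 10^(7.83/10) = 6.067, G_4 = 10^(−7.22/10) = 0.1897
Friis cascade:
  F = 1.315 + (1.489 − 1)/0.7603 + (2.291 − 1)/200.0 + (6.067 − 1)/1.002×10⁴ = 1.966
NF = 10 log₁₀(1.966) = 2.94 dB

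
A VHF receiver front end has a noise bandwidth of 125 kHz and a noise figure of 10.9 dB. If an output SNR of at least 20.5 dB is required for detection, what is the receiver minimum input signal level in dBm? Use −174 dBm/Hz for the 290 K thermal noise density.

Sensitivity = −174 + 10 log₁₀(B) + NF + SNR_min
= −174 + 50.97 + 10.9 + 20.5
= −91.63 dBm → −91.6 dBm

−91.6 dBm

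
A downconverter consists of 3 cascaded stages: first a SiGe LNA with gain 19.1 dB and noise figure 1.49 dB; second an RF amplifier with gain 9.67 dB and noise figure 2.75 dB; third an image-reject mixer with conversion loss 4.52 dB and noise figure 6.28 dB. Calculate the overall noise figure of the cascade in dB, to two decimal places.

Convert to linear (a loss of L dB is a gain of −L dB): F_i = 10^(NF_i/10), G_i = 10^(G_i,dB/10)
  Stage 1: F_1 = 10^(1.49/10) = 1.409, G_1 = 10^(19.1/10) = 81.28
  Stage 2: F_2 = 10^(2.75/10) = 1.884, G_2 = 10^(9.67/10) = 9.268
  Stage 3: F_3 = 10^(6.28/10) = 4.246, G_3 = 10^(−4.52/10) = 0.3532
Friis cascade:
  F = 1.409 + (1.884 − 1)/81.28 + (4.246 − 1)/753.4 = 1.424
NF = 10 log₁₀(1.424) = 1.54 dB

1.54 dB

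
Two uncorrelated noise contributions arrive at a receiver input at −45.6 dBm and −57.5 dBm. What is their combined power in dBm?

Convert to linear, add, convert back:
P₁ = 2.75×10⁻⁸ W, P₂ = 1.78×10⁻⁹ W
P_tot = 2.93×10⁻⁸ W → 10 log₁₀(P_tot / 10⁻³) = −45.3 dBm

−45.3 dBm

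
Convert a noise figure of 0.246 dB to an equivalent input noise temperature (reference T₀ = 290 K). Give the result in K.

16.9 K

F = 10^(0.246/10) = 1.05828
T_e = (F − 1)·T₀ = (1.05828 − 1) × 290 = 16.9 K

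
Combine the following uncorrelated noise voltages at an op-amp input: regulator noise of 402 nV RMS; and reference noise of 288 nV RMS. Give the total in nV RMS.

495 nV

Uncorrelated sources add in power (mean-square): V_tot = √(ΣV_i²)
V_tot = √[(4.02×10⁻⁷)² + (2.88×10⁻⁷)²] = 4.95×10⁻⁷ V = 495 nV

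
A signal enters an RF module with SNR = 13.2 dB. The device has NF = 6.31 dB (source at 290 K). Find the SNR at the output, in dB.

By definition F = SNR_in/SNR_out, so in dB: SNR_out = SNR_in − NF
SNR_out = 13.2 − 6.31 = 6.89 dB

6.89 dB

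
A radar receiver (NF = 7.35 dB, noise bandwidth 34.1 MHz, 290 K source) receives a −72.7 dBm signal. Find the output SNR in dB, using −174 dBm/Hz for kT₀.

Noise floor: N = −174 + 10 log₁₀(B) + NF
10 log₁₀(3.41×10⁷) = 75.33 dB
N = −174 + 75.33 + 7.35 = −91.32 dBm
SNR = P_sig − N = −72.7 − (−91.32) = 18.62 dB → 18.6 dB

18.6 dB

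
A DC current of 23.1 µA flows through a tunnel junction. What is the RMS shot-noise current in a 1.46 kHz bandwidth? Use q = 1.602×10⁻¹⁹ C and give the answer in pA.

104 pA

I_n = √(2qI·B)
2qI·B = 2 × 1.602×10⁻¹⁹ × 2.31×10⁻⁵ × 1.46×10³ = 1.08×10⁻²⁰ A²
I_n = √(1.08×10⁻²⁰) = 1.04×10⁻¹⁰ A = 104 pA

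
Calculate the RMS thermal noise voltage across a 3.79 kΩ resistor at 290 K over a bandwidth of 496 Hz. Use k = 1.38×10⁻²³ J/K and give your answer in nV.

173 nV

V_n = √(4kTRB)
4kTRB = 4 × 1.38×10⁻²³ × 290 × 3.79×10³ × 4.96×10² = 3.01×10⁻¹⁴ V²
V_n = √(3.01×10⁻¹⁴) = 1.73×10⁻⁷ V = 173 nV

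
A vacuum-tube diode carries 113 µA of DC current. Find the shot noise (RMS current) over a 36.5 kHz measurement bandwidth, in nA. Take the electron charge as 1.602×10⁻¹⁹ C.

I_n = √(2qI·B)
2qI·B = 2 × 1.602×10⁻¹⁹ × 1.13×10⁻⁴ × 3.65×10⁴ = 1.32×10⁻¹⁸ A²
I_n = √(1.32×10⁻¹⁸) = 1.15×10⁻⁹ A = 1.15 nA

1.15 nA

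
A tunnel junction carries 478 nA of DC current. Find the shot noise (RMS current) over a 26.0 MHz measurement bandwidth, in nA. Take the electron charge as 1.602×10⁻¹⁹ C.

2.00 nA

I_n = √(2qI·B)
2qI·B = 2 × 1.602×10⁻¹⁹ × 4.78×10⁻⁷ × 2.60×10⁷ = 3.98×10⁻¹⁸ A²
I_n = √(3.98×10⁻¹⁸) = 2.00×10⁻⁹ A = 2.00 nA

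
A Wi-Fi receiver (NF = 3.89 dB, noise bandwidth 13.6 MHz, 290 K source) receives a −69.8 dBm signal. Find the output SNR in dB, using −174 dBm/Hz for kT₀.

Noise floor: N = −174 + 10 log₁₀(B) + NF
10 log₁₀(1.36×10⁷) = 71.34 dB
N = −174 + 71.34 + 3.89 = −98.77 dBm
SNR = P_sig − N = −69.8 − (−98.77) = 28.97 dB → 29.0 dB

29.0 dB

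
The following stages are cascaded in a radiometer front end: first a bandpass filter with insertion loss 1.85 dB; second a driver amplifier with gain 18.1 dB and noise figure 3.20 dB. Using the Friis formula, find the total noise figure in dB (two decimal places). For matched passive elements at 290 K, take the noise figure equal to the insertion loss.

5.05 dB

Convert to linear (a loss of L dB is a gain of −L dB): F_i = 10^(NF_i/10), G_i = 10^(G_i,dB/10)
  Stage 1: F_1 = 10^(1.85/10) = 1.531, G_1 = 10^(−1.85/10) = 0.6531
  Stage 2: F_2 = 10^(3.20/10) = 2.089, G_2 = 10^(18.1/10) = 64.57
Friis cascade:
  F = 1.531 + (2.089 − 1)/0.6531 = 3.199
NF = 10 log₁₀(3.199) = 5.05 dB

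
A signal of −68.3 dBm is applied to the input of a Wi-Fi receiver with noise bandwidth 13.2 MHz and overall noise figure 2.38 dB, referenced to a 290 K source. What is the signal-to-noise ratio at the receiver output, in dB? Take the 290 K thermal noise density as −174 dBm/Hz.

32.1 dB

Noise floor: N = −174 + 10 log₁₀(B) + NF
10 log₁₀(1.32×10⁷) = 71.21 dB
N = −174 + 71.21 + 2.38 = −100.41 dBm
SNR = P_sig − N = −68.3 − (−100.41) = 32.11 dB → 32.1 dB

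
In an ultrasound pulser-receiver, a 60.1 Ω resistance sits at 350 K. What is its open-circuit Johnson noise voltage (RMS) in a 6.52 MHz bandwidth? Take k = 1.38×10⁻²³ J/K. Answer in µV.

V_n = √(4kTRB)
4kTRB = 4 × 1.38×10⁻²³ × 350 × 6.01×10¹ × 6.52×10⁶ = 7.57×10⁻¹² V²
V_n = √(7.57×10⁻¹²) = 2.75×10⁻⁶ V = 2.75 µV

2.75 µV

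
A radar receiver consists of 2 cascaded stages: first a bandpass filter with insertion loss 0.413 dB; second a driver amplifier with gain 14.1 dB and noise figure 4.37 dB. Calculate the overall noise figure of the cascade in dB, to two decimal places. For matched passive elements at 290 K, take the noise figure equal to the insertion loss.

Convert to linear (a loss of L dB is a gain of −L dB): F_i = 10^(NF_i/10), G_i = 10^(G_i,dB/10)
  Stage 1: F_1 = 10^(0.413/10) = 1.100, G_1 = 10^(−0.413/10) = 0.9093
  Stage 2: F_2 = 10^(4.37/10) = 2.735, G_2 = 10^(14.1/10) = 25.70
Friis cascade:
  F = 1.100 + (2.735 − 1)/0.9093 = 3.008
NF = 10 log₁₀(3.008) = 4.78 dB

4.78 dB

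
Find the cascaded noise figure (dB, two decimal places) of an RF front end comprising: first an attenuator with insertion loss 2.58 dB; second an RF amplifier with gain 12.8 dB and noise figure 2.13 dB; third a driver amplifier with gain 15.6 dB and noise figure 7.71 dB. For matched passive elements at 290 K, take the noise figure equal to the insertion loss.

Convert to linear (a loss of L dB is a gain of −L dB): F_i = 10^(NF_i/10), G_i = 10^(G_i,dB/10)
  Stage 1: F_1 = 10^(2.58/10) = 1.811, G_1 = 10^(−2.58/10) = 0.5521
  Stage 2: F_2 = 10^(2.13/10) = 1.633, G_2 = 10^(12.8/10) = 19.05
  Stage 3: F_3 = 10^(7.71/10) = 5.902, G_3 = 10^(15.6/10) = 36.31
Friis cascade:
  F = 1.811 + (1.633 − 1)/0.5521 + (5.902 − 1)/10.52 = 3.424
NF = 10 log₁₀(3.424) = 5.35 dB

5.35 dB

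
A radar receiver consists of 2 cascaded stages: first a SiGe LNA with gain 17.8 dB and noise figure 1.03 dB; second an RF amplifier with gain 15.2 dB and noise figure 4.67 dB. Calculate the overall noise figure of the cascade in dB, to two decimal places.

1.14 dB

Convert to linear (a loss of L dB is a gain of −L dB): F_i = 10^(NF_i/10), G_i = 10^(G_i,dB/10)
  Stage 1: F_1 = 10^(1.03/10) = 1.268, G_1 = 10^(17.8/10) = 60.26
  Stage 2: F_2 = 10^(4.67/10) = 2.931, G_2 = 10^(15.2/10) = 33.11
Friis cascade:
  F = 1.268 + (2.931 − 1)/60.26 = 1.300
NF = 10 log₁₀(1.300) = 1.14 dB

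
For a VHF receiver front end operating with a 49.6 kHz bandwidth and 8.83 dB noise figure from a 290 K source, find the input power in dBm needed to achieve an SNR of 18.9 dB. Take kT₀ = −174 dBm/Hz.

−99.3 dBm

Sensitivity = −174 + 10 log₁₀(B) + NF + SNR_min
= −174 + 46.95 + 8.83 + 18.9
= −99.32 dBm → −99.3 dBm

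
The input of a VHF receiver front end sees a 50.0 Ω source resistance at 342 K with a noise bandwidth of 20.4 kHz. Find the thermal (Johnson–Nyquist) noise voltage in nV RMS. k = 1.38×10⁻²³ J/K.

V_n = √(4kTRB)
4kTRB = 4 × 1.38×10⁻²³ × 342 × 5.00×10¹ × 2.04×10⁴ = 1.93×10⁻¹⁴ V²
V_n = √(1.93×10⁻¹⁴) = 1.39×10⁻⁷ V = 139 nV

139 nV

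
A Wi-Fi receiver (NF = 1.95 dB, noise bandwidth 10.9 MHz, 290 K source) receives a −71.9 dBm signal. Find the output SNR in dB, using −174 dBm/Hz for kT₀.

29.8 dB

Noise floor: N = −174 + 10 log₁₀(B) + NF
10 log₁₀(1.09×10⁷) = 70.37 dB
N = −174 + 70.37 + 1.95 = −101.68 dBm
SNR = P_sig − N = −71.9 − (−101.68) = 29.78 dB → 29.8 dB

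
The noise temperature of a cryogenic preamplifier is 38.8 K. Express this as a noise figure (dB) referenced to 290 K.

F = 1 + T_e/T₀ = 1 + 38.8/290 = 1.13379
NF = 10 log₁₀(1.13379) = 0.545 dB

0.545 dB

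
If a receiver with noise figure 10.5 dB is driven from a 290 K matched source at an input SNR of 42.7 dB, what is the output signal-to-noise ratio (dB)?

32.2 dB

By definition F = SNR_in/SNR_out, so in dB: SNR_out = SNR_in − NF
SNR_out = 42.7 − 10.5 = 32.2 dB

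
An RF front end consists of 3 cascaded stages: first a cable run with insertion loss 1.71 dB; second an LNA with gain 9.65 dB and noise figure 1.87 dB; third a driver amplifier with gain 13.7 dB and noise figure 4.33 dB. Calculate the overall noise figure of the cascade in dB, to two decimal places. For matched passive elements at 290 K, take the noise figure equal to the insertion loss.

4.07 dB

Convert to linear (a loss of L dB is a gain of −L dB): F_i = 10^(NF_i/10), G_i = 10^(G_i,dB/10)
  Stage 1: F_1 = 10^(1.71/10) = 1.483, G_1 = 10^(−1.71/10) = 0.6745
  Stage 2: F_2 = 10^(1.87/10) = 1.538, G_2 = 10^(9.65/10) = 9.226
  Stage 3: F_3 = 10^(4.33/10) = 2.710, G_3 = 10^(13.7/10) = 23.44
Friis cascade:
  F = 1.483 + (1.538 − 1)/0.6745 + (2.710 − 1)/6.223 = 2.555
NF = 10 log₁₀(2.555) = 4.07 dB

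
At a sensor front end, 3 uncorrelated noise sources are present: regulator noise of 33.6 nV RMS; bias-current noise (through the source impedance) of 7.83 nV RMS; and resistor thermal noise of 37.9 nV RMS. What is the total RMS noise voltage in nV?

51.3 nV

Uncorrelated sources add in power (mean-square): V_tot = √(ΣV_i²)
V_tot = √[(3.36×10⁻⁸)² + (7.83×10⁻⁹)² + (3.79×10⁻⁸)²] = 5.13×10⁻⁸ V = 51.3 nV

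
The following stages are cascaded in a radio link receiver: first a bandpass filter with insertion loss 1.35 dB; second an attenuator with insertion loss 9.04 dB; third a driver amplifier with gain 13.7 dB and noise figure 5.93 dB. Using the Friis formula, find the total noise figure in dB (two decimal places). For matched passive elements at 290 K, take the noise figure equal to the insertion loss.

Convert to linear (a loss of L dB is a gain of −L dB): F_i = 10^(NF_i/10), G_i = 10^(G_i,dB/10)
  Stage 1: F_1 = 10^(1.35/10) = 1.365, G_1 = 10^(−1.35/10) = 0.7328
  Stage 2: F_2 = 10^(9.04/10) = 8.017, G_2 = 10^(−9.04/10) = 0.1247
  Stage 3: F_3 = 10^(5.93/10) = 3.917, G_3 = 10^(13.7/10) = 23.44
Friis cascade:
  F = 1.365 + (8.017 − 1)/0.7328 + (3.917 − 1)/0.09141 = 42.85
NF = 10 log₁₀(42.85) = 16.32 dB

16.32 dB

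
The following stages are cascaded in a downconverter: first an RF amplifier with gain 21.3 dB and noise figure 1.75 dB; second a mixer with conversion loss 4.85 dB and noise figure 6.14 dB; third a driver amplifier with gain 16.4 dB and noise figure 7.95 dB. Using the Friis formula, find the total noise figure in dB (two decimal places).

Convert to linear (a loss of L dB is a gain of −L dB): F_i = 10^(NF_i/10), G_i = 10^(G_i,dB/10)
  Stage 1: F_1 = 10^(1.75/10) = 1.496, G_1 = 10^(21.3/10) = 134.9
  Stage 2: F_2 = 10^(6.14/10) = 4.111, G_2 = 10^(−4.85/10) = 0.3273
  Stage 3: F_3 = 10^(7.95/10) = 6.237, G_3 = 10^(16.4/10) = 43.65
Friis cascade:
  F = 1.496 + (4.111 − 1)/134.9 + (6.237 − 1)/44.16 = 1.638
NF = 10 log₁₀(1.638) = 2.14 dB

2.14 dB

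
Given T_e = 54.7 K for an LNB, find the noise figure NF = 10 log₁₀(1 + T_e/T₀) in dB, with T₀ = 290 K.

F = 1 + T_e/T₀ = 1 + 54.7/290 = 1.18862
NF = 10 log₁₀(1.18862) = 0.750 dB

0.750 dB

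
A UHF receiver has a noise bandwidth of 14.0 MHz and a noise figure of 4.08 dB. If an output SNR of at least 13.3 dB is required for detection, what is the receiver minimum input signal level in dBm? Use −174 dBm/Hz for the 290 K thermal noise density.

Sensitivity = −174 + 10 log₁₀(B) + NF + SNR_min
= −174 + 71.46 + 4.08 + 13.3
= −85.16 dBm → −85.2 dBm

−85.2 dBm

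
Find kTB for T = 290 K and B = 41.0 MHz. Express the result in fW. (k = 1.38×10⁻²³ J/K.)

164 fW

P_n = kTB = 1.38×10⁻²³ × 290 × 4.10×10⁷ = 1.64×10⁻¹³ W = 164 fW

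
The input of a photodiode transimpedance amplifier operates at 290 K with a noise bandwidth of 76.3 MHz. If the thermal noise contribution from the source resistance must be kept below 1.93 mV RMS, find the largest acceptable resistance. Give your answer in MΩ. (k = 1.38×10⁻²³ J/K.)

3.05 MΩ

Johnson–Nyquist: V_n = √(4kTRB) ⇒ R = V_n² / (4kTB)
4kTB = 4 × 1.38×10⁻²³ × 290 × 7.63×10⁷ = 1.22×10⁻¹²
R = (1.93×10⁻³)² / 1.22×10⁻¹² = 3.05×10⁶ Ω = 3.05 MΩ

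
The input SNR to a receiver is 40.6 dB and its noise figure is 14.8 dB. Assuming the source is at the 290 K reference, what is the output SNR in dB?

25.8 dB

By definition F = SNR_in/SNR_out, so in dB: SNR_out = SNR_in − NF
SNR_out = 40.6 − 14.8 = 25.8 dB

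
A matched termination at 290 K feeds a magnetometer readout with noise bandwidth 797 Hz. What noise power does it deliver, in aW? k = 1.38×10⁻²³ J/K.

3.19 aW

P_n = kTB = 1.38×10⁻²³ × 290 × 7.97×10² = 3.19×10⁻¹⁸ W = 3.19 aW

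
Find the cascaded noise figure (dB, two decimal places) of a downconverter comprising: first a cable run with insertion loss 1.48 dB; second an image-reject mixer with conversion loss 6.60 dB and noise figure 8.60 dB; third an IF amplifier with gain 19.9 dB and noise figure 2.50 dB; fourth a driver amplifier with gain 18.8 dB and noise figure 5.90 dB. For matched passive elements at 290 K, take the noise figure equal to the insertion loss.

Convert to linear (a loss of L dB is a gain of −L dB): F_i = 10^(NF_i/10), G_i = 10^(G_i,dB/10)
  Stage 1: F_1 = 10^(1.48/10) = 1.406, G_1 = 10^(−1.48/10) = 0.7112
  Stage 2: F_2 = 10^(8.60/10) = 7.244, G_2 = 10^(−6.60/10) = 0.2188
  Stage 3: F_3 = 10^(2.50/10) = 1.778, G_3 = 10^(19.9/10) = 97.72
  Stage 4: F_4 = 10^(5.90/10) = 3.890, G_4 = 10^(18.8/10) = 75.86
Friis cascade:
  F = 1.406 + (7.244 − 1)/0.7112 + (1.778 − 1)/0.1556 + (3.890 − 1)/15.21 = 15.38
NF = 10 log₁₀(15.38) = 11.87 dB

11.87 dB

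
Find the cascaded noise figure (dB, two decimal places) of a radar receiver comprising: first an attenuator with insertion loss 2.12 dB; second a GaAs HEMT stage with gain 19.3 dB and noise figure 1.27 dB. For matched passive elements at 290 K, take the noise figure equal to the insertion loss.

3.39 dB

Convert to linear (a loss of L dB is a gain of −L dB): F_i = 10^(NF_i/10), G_i = 10^(G_i,dB/10)
  Stage 1: F_1 = 10^(2.12/10) = 1.629, G_1 = 10^(−2.12/10) = 0.6138
  Stage 2: F_2 = 10^(1.27/10) = 1.340, G_2 = 10^(19.3/10) = 85.11
Friis cascade:
  F = 1.629 + (1.340 − 1)/0.6138 = 2.183
NF = 10 log₁₀(2.183) = 3.39 dB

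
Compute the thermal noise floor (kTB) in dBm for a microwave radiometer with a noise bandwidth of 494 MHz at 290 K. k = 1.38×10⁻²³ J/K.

−87.0 dBm

P_n = kTB = 1.38×10⁻²³ × 290 × 4.94×10⁸ = 1.98×10⁻¹² W
In dBm: 10 log₁₀(1.98×10⁻¹² / 10⁻³) = −87.0 dBm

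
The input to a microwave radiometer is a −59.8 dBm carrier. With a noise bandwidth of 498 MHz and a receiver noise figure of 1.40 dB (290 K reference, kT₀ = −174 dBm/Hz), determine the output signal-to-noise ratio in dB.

Noise floor: N = −174 + 10 log₁₀(B) + NF
10 log₁₀(4.98×10⁸) = 86.97 dB
N = −174 + 86.97 + 1.40 = −85.63 dBm
SNR = P_sig − N = −59.8 − (−85.63) = 25.83 dB → 25.8 dB

25.8 dB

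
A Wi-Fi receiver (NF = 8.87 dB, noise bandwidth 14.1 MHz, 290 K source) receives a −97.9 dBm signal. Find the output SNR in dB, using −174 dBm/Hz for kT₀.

−4.3 dB

Noise floor: N = −174 + 10 log₁₀(B) + NF
10 log₁₀(1.41×10⁷) = 71.49 dB
N = −174 + 71.49 + 8.87 = −93.64 dBm
SNR = P_sig − N = −97.9 − (−93.64) = −4.26 dB → −4.3 dB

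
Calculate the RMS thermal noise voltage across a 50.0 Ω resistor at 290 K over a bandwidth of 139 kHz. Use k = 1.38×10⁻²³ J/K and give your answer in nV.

334 nV

V_n = √(4kTRB)
4kTRB = 4 × 1.38×10⁻²³ × 290 × 5.00×10¹ × 1.39×10⁵ = 1.11×10⁻¹³ V²
V_n = √(1.11×10⁻¹³) = 3.34×10⁻⁷ V = 334 nV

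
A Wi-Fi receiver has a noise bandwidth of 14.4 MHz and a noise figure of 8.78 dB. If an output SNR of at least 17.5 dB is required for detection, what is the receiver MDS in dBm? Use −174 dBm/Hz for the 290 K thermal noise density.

−76.1 dBm

Sensitivity = −174 + 10 log₁₀(B) + NF + SNR_min
= −174 + 71.58 + 8.78 + 17.5
= −76.14 dBm → −76.1 dBm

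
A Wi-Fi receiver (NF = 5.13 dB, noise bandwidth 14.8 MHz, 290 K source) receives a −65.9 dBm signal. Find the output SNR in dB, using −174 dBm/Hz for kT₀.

Noise floor: N = −174 + 10 log₁₀(B) + NF
10 log₁₀(1.48×10⁷) = 71.7 dB
N = −174 + 71.7 + 5.13 = −97.17 dBm
SNR = P_sig − N = −65.9 − (−97.17) = 31.27 dB → 31.3 dB

31.3 dB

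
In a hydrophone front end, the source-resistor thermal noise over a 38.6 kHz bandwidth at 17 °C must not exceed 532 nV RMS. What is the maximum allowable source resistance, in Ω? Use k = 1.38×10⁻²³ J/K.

T = 17 °C + 273.15 = 290.15 K
Johnson–Nyquist: V_n = √(4kTRB) ⇒ R = V_n² / (4kTB)
4kTB = 4 × 1.38×10⁻²³ × 290.15 × 3.86×10⁴ = 6.18×10⁻¹⁶
R = (5.32×10⁻⁷)² / 6.18×10⁻¹⁶ = 4.58×10² Ω = 458 Ω

458 Ω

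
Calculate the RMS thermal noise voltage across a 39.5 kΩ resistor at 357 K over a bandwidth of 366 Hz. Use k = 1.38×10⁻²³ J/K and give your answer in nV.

534 nV

V_n = √(4kTRB)
4kTRB = 4 × 1.38×10⁻²³ × 357 × 3.95×10⁴ × 3.66×10² = 2.85×10⁻¹³ V²
V_n = √(2.85×10⁻¹³) = 5.34×10⁻⁷ V = 534 nV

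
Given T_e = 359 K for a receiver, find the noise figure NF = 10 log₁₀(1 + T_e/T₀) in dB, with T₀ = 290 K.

F = 1 + T_e/T₀ = 1 + 359/290 = 2.23793
NF = 10 log₁₀(2.23793) = 3.50 dB

3.50 dB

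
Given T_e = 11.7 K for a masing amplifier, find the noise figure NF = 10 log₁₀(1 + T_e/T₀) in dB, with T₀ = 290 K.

F = 1 + T_e/T₀ = 1 + 11.7/290 = 1.04034
NF = 10 log₁₀(1.04034) = 0.172 dB

0.172 dB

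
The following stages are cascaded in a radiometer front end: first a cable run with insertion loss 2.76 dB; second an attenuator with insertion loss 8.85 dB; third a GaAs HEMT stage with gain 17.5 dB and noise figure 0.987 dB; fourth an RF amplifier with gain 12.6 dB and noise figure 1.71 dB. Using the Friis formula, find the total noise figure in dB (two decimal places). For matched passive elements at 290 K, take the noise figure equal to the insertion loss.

12.63 dB

Convert to linear (a loss of L dB is a gain of −L dB): F_i = 10^(NF_i/10), G_i = 10^(G_i,dB/10)
  Stage 1: F_1 = 10^(2.76/10) = 1.888, G_1 = 10^(−2.76/10) = 0.5297
  Stage 2: F_2 = 10^(8.85/10) = 7.674, G_2 = 10^(−8.85/10) = 0.1303
  Stage 3: F_3 = 10^(0.987/10) = 1.255, G_3 = 10^(17.5/10) = 56.23
  Stage 4: F_4 = 10^(1.71/10) = 1.483, G_4 = 10^(12.6/10) = 18.20
Friis cascade:
  F = 1.888 + (7.674 − 1)/0.5297 + (1.255 − 1)/0.06902 + (1.483 − 1)/3.882 = 18.31
NF = 10 log₁₀(18.31) = 12.63 dB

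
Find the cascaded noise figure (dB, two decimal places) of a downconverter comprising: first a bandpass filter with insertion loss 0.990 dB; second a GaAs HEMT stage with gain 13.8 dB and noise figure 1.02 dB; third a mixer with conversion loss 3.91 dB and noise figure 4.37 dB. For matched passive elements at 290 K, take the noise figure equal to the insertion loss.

Convert to linear (a loss of L dB is a gain of −L dB): F_i = 10^(NF_i/10), G_i = 10^(G_i,dB/10)
  Stage 1: F_1 = 10^(0.990/10) = 1.256, G_1 = 10^(−0.990/10) = 0.7962
  Stage 2: F_2 = 10^(1.02/10) = 1.265, G_2 = 10^(13.8/10) = 23.99
  Stage 3: F_3 = 10^(4.37/10) = 2.735, G_3 = 10^(−3.91/10) = 0.4064
Friis cascade:
  F = 1.256 + (1.265 − 1)/0.7962 + (2.735 − 1)/19.10 = 1.679
NF = 10 log₁₀(1.679) = 2.25 dB

2.25 dB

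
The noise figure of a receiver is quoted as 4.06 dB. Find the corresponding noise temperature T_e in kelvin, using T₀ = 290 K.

449 K

F = 10^(4.06/10) = 2.54683
T_e = (F − 1)·T₀ = (2.54683 − 1) × 290 = 449 K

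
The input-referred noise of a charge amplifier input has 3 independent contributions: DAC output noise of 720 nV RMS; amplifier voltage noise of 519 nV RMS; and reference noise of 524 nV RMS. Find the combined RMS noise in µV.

Uncorrelated sources add in power (mean-square): V_tot = √(ΣV_i²)
V_tot = √[(7.20×10⁻⁷)² + (5.19×10⁻⁷)² + (5.24×10⁻⁷)²] = 1.03×10⁻⁶ V = 1.03 µV

1.03 µV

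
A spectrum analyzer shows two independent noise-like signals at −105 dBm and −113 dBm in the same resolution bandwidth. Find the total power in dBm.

Convert to linear, add, convert back:
P₁ = 3.16×10⁻¹⁴ W, P₂ = 5.01×10⁻¹⁵ W
P_tot = 3.66×10⁻¹⁴ W → 10 log₁₀(P_tot / 10⁻³) = −104.4 dBm

−104.4 dBm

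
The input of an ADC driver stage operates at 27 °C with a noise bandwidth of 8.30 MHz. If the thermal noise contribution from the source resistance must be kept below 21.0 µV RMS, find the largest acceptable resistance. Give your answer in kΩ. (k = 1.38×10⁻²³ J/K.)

T = 27 °C + 273.15 = 300.15 K
Johnson–Nyquist: V_n = √(4kTRB) ⇒ R = V_n² / (4kTB)
4kTB = 4 × 1.38×10⁻²³ × 300.15 × 8.30×10⁶ = 1.38×10⁻¹³
R = (2.10×10⁻⁵)² / 1.38×10⁻¹³ = 3.21×10³ Ω = 3.21 kΩ

3.21 kΩ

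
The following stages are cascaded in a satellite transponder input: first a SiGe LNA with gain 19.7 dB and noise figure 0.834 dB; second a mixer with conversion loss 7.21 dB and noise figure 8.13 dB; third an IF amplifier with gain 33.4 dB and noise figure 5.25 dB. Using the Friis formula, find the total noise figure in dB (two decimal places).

1.47 dB

Convert to linear (a loss of L dB is a gain of −L dB): F_i = 10^(NF_i/10), G_i = 10^(G_i,dB/10)
  Stage 1: F_1 = 10^(0.834/10) = 1.212, G_1 = 10^(19.7/10) = 93.33
  Stage 2: F_2 = 10^(8.13/10) = 6.501, G_2 = 10^(−7.21/10) = 0.1901
  Stage 3: F_3 = 10^(5.25/10) = 3.350, G_3 = 10^(33.4/10) = 2188
Friis cascade:
  F = 1.212 + (6.501 − 1)/93.33 + (3.350 − 1)/17.74 = 1.403
NF = 10 log₁₀(1.403) = 1.47 dB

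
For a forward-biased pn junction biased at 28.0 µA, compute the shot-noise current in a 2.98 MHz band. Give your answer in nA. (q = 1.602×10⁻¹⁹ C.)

5.17 nA

I_n = √(2qI·B)
2qI·B = 2 × 1.602×10⁻¹⁹ × 2.80×10⁻⁵ × 2.98×10⁶ = 2.67×10⁻¹⁷ A²
I_n = √(2.67×10⁻¹⁷) = 5.17×10⁻⁹ A = 5.17 nA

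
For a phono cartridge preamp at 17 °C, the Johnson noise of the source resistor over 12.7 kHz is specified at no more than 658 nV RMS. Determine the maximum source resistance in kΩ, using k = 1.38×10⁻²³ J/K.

2.13 kΩ

T = 17 °C + 273.15 = 290.15 K
Johnson–Nyquist: V_n = √(4kTRB) ⇒ R = V_n² / (4kTB)
4kTB = 4 × 1.38×10⁻²³ × 290.15 × 1.27×10⁴ = 2.03×10⁻¹⁶
R = (6.58×10⁻⁷)² / 2.03×10⁻¹⁶ = 2.13×10³ Ω = 2.13 kΩ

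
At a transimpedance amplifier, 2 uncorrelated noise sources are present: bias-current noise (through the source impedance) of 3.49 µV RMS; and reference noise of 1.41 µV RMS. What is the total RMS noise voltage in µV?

Uncorrelated sources add in power (mean-square): V_tot = √(ΣV_i²)
V_tot = √[(3.49×10⁻⁶)² + (1.41×10⁻⁶)²] = 3.76×10⁻⁶ V = 3.76 µV

3.76 µV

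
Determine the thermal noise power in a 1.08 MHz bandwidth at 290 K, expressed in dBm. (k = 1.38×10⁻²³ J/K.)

−113.6 dBm

P_n = kTB = 1.38×10⁻²³ × 290 × 1.08×10⁶ = 4.32×10⁻¹⁵ W
In dBm: 10 log₁₀(4.32×10⁻¹⁵ / 10⁻³) = −113.6 dBm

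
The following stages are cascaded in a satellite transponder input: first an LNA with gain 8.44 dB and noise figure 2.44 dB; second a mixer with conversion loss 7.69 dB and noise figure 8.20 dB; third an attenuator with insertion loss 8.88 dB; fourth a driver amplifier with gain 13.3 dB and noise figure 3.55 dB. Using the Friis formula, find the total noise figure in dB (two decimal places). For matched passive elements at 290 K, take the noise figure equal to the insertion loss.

Convert to linear (a loss of L dB is a gain of −L dB): F_i = 10^(NF_i/10), G_i = 10^(G_i,dB/10)
  Stage 1: F_1 = 10^(2.44/10) = 1.754, G_1 = 10^(8.44/10) = 6.982
  Stage 2: F_2 = 10^(8.20/10) = 6.607, G_2 = 10^(−7.69/10) = 0.1702
  Stage 3: F_3 = 10^(8.88/10) = 7.727, G_3 = 10^(−8.88/10) = 0.1294
  Stage 4: F_4 = 10^(3.55/10) = 2.265, G_4 = 10^(13.3/10) = 21.38
Friis cascade:
  F = 1.754 + (6.607 − 1)/6.982 + (7.727 − 1)/1.189 + (2.265 − 1)/0.1538 = 16.44
NF = 10 log₁₀(16.44) = 12.16 dB

12.16 dB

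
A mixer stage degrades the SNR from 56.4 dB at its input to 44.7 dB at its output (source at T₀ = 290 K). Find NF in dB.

NF (dB) = SNR_in(dB) − SNR_out(dB) when the source is at T₀
NF = 56.4 − 44.7 = 11.7 dB

11.7 dB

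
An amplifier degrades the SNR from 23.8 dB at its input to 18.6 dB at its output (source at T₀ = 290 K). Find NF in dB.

NF (dB) = SNR_in(dB) − SNR_out(dB) when the source is at T₀
NF = 23.8 − 18.6 = 5.2 dB

5.2 dB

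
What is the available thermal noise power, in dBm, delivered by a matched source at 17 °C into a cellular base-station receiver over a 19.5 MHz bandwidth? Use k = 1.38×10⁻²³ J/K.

−101.1 dBm

T = 17 °C + 273.15 = 290.15 K
P_n = kTB = 1.38×10⁻²³ × 290.15 × 1.95×10⁷ = 7.81×10⁻¹⁴ W
In dBm: 10 log₁₀(7.81×10⁻¹⁴ / 10⁻³) = −101.1 dBm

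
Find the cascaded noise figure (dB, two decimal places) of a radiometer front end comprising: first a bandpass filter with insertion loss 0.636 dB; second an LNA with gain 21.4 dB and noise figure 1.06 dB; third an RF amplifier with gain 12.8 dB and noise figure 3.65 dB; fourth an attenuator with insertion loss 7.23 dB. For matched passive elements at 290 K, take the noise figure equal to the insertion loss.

1.73 dB

Convert to linear (a loss of L dB is a gain of −L dB): F_i = 10^(NF_i/10), G_i = 10^(G_i,dB/10)
  Stage 1: F_1 = 10^(0.636/10) = 1.158, G_1 = 10^(−0.636/10) = 0.8638
  Stage 2: F_2 = 10^(1.06/10) = 1.276, G_2 = 10^(21.4/10) = 138.0
  Stage 3: F_3 = 10^(3.65/10) = 2.317, G_3 = 10^(12.8/10) = 19.05
  Stage 4: F_4 = 10^(7.23/10) = 5.284, G_4 = 10^(−7.23/10) = 0.1892
Friis cascade:
  F = 1.158 + (1.276 − 1)/0.8638 + (2.317 − 1)/119.2 + (5.284 − 1)/2272 = 1.491
NF = 10 log₁₀(1.491) = 1.73 dB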